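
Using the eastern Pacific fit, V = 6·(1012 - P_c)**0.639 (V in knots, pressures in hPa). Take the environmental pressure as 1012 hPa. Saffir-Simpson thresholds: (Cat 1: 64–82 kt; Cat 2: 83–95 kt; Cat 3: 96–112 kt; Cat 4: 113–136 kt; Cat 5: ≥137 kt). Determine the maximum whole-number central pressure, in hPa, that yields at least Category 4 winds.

913 hPa

Category 4 begins at V = 113 kt.
Required ΔP = (113/6)^(1/0.639) = 18.833^1.565 ≈ 98.90 hPa.
P_c ≤ 1012 − 98.90 = 913.10, so the highest integer P_c is 913 hPa.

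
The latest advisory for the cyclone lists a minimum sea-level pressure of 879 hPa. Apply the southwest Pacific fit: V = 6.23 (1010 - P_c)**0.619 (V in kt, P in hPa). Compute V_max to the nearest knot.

ΔP = 1010 − 879 = 131 hPa.
131^0.619 ≈ 20.445.
V ≈ 6.23 × 20.445 ≈ 127.4 kt.

127 kt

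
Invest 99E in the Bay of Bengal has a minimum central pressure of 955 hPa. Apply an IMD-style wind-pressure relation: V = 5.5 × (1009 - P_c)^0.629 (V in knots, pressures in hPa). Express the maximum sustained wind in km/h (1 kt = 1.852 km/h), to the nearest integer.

125 km/h

ΔP = 1009 − 955 = 54 hPa.
V ≈ 5.5 × 54^0.629 = 5.5 × 12.294 ≈ 67.614 kt.
67.614 × 1.852 ≈ 125.22 km/h → 125 km/h.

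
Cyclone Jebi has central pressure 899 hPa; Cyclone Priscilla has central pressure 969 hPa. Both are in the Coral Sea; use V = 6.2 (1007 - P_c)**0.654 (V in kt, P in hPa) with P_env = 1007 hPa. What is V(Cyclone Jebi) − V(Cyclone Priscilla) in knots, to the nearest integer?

66 kt

Cyclone Jebi: ΔP = 108; V ≈ 6.2 × 108^0.654 ≈ 132.51 kt.
Cyclone Priscilla: ΔP = 38; V ≈ 6.2 × 38^0.654 ≈ 66.92 kt.
Difference ≈ 132.51 − 66.92 = 65.59 → 66 kt.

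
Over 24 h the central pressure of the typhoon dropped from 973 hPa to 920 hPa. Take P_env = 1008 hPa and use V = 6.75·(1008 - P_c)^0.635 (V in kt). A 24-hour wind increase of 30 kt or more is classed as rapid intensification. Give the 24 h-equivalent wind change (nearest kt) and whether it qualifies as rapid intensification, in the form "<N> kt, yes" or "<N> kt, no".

V₁: ΔP = 35, V ≈ 6.75 × 35^0.635 ≈ 64.53 kt.
V₂: ΔP = 88, V ≈ 6.75 × 88^0.635 ≈ 115.89 kt.
ΔV over 24 h = 51.36 kt → 24 h equivalent = 51.36 × 24/24 ≈ 51.36 kt.
51 kt ≥ 30 kt ⇒ rapid intensification.

51 kt, yes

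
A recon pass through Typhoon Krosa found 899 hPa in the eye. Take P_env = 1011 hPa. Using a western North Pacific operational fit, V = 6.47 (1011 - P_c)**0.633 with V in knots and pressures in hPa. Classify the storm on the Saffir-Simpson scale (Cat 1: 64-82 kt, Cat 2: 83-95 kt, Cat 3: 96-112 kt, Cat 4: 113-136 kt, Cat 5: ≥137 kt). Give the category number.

ΔP = 1011 − 899 = 112 hPa.
V ≈ 6.47 × 112^0.633 = 6.47 × 19.82 ≈ 128 kt.
128 kt falls in the Category 4 band.

4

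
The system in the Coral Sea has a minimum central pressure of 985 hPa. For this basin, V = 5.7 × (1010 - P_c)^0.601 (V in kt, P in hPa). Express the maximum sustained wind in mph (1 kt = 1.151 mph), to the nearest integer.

45 mph

ΔP = 1010 − 985 = 25 hPa.
V ≈ 5.7 × 25^0.601 = 5.7 × 6.921 ≈ 39.449 kt.
39.449 × 1.151 ≈ 45.41 mph → 45 mph.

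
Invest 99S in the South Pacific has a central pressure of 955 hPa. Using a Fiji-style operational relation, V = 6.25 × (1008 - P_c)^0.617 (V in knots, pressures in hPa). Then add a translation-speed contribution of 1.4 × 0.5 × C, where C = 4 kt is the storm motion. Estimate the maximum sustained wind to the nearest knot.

ΔP = 1008 − 955 = 53 hPa.
53^0.617 ≈ 11.585.
V ≈ 6.25 × 11.585 ≈ 72.4 kt.
Translation term: 1.4 × 0.5 × 4 = 2.8 kt.
Corrected V ≈ 75.2 kt → 75 kt.

75 kt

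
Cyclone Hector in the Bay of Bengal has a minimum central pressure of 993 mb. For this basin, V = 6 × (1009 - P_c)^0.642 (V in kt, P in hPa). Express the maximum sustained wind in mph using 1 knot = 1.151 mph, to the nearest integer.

41 mph

ΔP = 1009 − 993 = 16 mb.
V ≈ 6 × 16^0.642 = 6 × 5.930 ≈ 35.579 kt.
35.579 × 1.151 ≈ 40.95 mph → 41 mph.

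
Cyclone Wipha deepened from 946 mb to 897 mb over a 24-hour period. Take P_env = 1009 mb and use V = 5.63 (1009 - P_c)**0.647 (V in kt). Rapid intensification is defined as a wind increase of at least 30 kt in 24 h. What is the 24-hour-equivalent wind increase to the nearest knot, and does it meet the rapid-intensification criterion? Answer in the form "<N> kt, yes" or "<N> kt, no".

V₁: ΔP = 63, V ≈ 5.63 × 63^0.647 ≈ 82.16 kt.
V₂: ΔP = 112, V ≈ 5.63 × 112^0.647 ≈ 119.22 kt.
ΔV over 24 h = 37.06 kt → 24 h equivalent = 37.06 × 24/24 ≈ 37.06 kt.
37 kt ≥ 30 kt ⇒ rapid intensification.

37 kt, yes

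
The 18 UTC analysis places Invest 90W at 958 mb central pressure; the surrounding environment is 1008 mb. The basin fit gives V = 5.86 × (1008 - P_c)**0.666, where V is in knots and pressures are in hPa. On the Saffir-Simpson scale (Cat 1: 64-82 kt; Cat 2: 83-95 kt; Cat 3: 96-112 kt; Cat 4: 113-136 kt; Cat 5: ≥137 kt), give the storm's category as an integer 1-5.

ΔP = 1008 − 958 = 50 mb.
V ≈ 5.86 × 50^0.666 = 5.86 × 13.54 ≈ 79 kt.
79 kt falls in the Category 1 band.

1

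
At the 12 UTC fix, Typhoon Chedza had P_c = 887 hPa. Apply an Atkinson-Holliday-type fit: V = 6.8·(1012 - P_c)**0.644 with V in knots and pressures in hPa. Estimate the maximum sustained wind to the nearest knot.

ΔP = 1012 − 887 = 125 hPa.
125^0.644 ≈ 22.408.
V ≈ 6.8 × 22.408 ≈ 152.4 kt.

152 kt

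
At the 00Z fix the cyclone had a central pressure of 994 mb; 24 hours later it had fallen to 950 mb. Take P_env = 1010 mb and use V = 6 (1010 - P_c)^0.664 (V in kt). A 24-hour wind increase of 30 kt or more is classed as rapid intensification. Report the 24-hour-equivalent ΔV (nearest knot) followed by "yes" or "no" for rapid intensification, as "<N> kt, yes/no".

53 kt, yes

V₁: ΔP = 16, V ≈ 6 × 16^0.664 ≈ 37.82 kt.
V₂: ΔP = 60, V ≈ 6 × 60^0.664 ≈ 90.96 kt.
ΔV over 24 h = 53.14 kt → 24 h equivalent = 53.14 × 24/24 ≈ 53.14 kt.
53 kt ≥ 30 kt ⇒ rapid intensification.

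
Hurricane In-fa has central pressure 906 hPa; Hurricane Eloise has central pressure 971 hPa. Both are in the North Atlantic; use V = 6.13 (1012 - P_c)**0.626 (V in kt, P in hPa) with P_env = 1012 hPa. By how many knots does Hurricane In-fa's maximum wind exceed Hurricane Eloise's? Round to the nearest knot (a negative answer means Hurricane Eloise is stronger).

Hurricane In-fa: ΔP = 106; V ≈ 6.13 × 106^0.626 ≈ 113.58 kt.
Hurricane Eloise: ΔP = 41; V ≈ 6.13 × 41^0.626 ≈ 62.67 kt.
Difference ≈ 113.58 − 62.67 = 50.91 → 51 kt.

51 kt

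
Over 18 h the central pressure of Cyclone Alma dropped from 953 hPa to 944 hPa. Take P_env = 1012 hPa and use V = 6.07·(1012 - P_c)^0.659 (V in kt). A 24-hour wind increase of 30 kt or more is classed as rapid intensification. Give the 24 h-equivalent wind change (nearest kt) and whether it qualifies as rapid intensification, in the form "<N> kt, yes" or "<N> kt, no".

V₁: ΔP = 59, V ≈ 6.07 × 59^0.659 ≈ 89.16 kt.
V₂: ΔP = 68, V ≈ 6.07 × 68^0.659 ≈ 97.91 kt.
ΔV over 18 h = 8.75 kt → 24 h equivalent = 8.75 × 24/18 ≈ 11.67 kt.
12 kt < 30 kt ⇒ not rapid intensification.

12 kt, no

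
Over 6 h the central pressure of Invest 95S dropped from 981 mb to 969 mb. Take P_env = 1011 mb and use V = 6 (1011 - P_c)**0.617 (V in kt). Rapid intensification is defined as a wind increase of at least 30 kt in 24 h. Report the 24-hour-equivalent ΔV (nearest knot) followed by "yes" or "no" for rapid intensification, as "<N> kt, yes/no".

V₁: ΔP = 30, V ≈ 6 × 30^0.617 ≈ 48.93 kt.
V₂: ΔP = 42, V ≈ 6 × 42^0.617 ≈ 60.21 kt.
ΔV over 6 h = 11.28 kt → 24 h equivalent = 11.28 × 24/6 ≈ 45.12 kt.
45 kt ≥ 30 kt ⇒ rapid intensification.

45 kt, yes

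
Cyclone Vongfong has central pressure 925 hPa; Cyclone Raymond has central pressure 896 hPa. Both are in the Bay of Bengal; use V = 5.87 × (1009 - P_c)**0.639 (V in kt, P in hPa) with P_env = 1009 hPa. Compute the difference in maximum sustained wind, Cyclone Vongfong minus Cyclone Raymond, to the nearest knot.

Cyclone Vongfong: ΔP = 84; V ≈ 5.87 × 84^0.639 ≈ 99.60 kt.
Cyclone Raymond: ΔP = 113; V ≈ 5.87 × 113^0.639 ≈ 120.38 kt.
Difference ≈ 99.60 − 120.38 = -20.78 → -21 kt.

-21 kt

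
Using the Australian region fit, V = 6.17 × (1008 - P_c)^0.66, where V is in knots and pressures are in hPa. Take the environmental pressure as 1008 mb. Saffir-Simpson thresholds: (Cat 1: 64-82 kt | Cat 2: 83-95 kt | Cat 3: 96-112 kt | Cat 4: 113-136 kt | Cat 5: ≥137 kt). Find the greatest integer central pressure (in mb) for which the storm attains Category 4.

Category 4 begins at V = 113 kt.
Required ΔP = (113/6.17)^(1/0.66) = 18.314^1.515 ≈ 81.91 mb.
P_c ≤ 1008 − 81.91 = 926.09, so the highest integer P_c is 926 mb.

926 mb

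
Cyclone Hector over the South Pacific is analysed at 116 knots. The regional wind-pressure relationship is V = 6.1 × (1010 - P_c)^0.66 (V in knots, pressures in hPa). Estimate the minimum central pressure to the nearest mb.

ΔP = (V / 6.1)^(1/0.66) = (116/6.1)^1.515.
116/6.1 = 19.016; 19.016^1.515 ≈ 86.71 mb.
P_c = 1010 − 86.71 = 923.29 ≈ 923 mb.

923 mb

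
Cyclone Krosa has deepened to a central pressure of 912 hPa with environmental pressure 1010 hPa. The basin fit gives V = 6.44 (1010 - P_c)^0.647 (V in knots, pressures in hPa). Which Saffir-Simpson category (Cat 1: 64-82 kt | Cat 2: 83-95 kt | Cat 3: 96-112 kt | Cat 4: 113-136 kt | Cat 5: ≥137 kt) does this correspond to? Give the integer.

ΔP = 1010 − 912 = 98 hPa.
V ≈ 6.44 × 98^0.647 = 6.44 × 19.42 ≈ 125 kt.
125 kt falls in the Category 4 band.

4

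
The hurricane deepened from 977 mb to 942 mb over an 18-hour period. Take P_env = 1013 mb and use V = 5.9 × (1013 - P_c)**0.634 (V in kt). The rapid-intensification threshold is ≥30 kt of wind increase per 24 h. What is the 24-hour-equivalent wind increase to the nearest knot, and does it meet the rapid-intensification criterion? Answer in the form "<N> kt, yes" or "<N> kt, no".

41 kt, yes

V₁: ΔP = 36, V ≈ 5.9 × 36^0.634 ≈ 57.22 kt.
V₂: ΔP = 71, V ≈ 5.9 × 71^0.634 ≈ 88.01 kt.
ΔV over 18 h = 30.79 kt → 24 h equivalent = 30.79 × 24/18 ≈ 41.05 kt.
41 kt ≥ 30 kt ⇒ rapid intensification.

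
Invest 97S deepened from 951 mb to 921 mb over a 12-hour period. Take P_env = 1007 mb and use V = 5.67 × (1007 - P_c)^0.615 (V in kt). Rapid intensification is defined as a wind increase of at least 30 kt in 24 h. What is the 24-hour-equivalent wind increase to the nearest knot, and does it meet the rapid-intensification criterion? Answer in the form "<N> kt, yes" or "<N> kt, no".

V₁: ΔP = 56, V ≈ 5.67 × 56^0.615 ≈ 67.41 kt.
V₂: ΔP = 86, V ≈ 5.67 × 86^0.615 ≈ 87.76 kt.
ΔV over 12 h = 20.35 kt → 24 h equivalent = 20.35 × 24/12 ≈ 40.70 kt.
41 kt ≥ 30 kt ⇒ rapid intensification.

41 kt, yes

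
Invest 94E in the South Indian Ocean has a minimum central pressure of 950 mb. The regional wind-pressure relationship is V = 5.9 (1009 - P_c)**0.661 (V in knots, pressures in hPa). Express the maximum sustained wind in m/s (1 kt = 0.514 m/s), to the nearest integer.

ΔP = 1009 − 950 = 59 mb.
V ≈ 5.9 × 59^0.661 = 5.9 × 14.809 ≈ 87.375 kt.
87.375 × 0.514 ≈ 44.91 m/s → 45 m/s.

45 m/s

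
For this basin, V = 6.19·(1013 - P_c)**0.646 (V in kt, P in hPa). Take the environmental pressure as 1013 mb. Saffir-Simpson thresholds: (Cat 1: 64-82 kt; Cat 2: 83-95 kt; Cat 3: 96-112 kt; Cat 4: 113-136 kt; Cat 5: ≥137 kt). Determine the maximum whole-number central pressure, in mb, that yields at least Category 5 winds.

892 mb

Category 5 begins at V = 137 kt.
Required ΔP = (137/6.19)^(1/0.646) = 22.132^1.548 ≈ 120.81 mb.
P_c ≤ 1013 − 120.81 = 892.19, so the highest integer P_c is 892 mb.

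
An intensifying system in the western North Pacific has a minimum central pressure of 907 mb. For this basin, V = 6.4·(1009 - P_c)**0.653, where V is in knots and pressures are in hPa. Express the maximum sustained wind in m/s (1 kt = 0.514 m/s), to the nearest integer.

ΔP = 1009 − 907 = 102 mb.
V ≈ 6.4 × 102^0.653 = 6.4 × 20.493 ≈ 131.158 kt.
131.158 × 0.514 ≈ 67.42 m/s → 67 m/s.

67 m/s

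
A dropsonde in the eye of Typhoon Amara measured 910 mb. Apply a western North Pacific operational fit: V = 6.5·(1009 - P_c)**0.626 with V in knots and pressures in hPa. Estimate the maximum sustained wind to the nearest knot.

115 kt

ΔP = 1009 − 910 = 99 mb.
99^0.626 ≈ 17.753.
V ≈ 6.5 × 17.753 ≈ 115.4 kt.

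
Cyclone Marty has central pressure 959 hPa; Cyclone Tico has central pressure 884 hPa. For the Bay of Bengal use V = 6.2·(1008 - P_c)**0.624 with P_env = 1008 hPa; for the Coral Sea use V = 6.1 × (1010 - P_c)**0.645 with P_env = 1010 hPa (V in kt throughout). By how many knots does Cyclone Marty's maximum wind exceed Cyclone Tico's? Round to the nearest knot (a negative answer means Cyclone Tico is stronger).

Cyclone Marty: ΔP = 49; V ≈ 6.2 × 49^0.624 ≈ 70.32 kt.
Cyclone Tico: ΔP = 126; V ≈ 6.1 × 126^0.645 ≈ 138.06 kt.
Difference ≈ 70.32 − 138.06 = -67.74 → -68 kt.

-68 kt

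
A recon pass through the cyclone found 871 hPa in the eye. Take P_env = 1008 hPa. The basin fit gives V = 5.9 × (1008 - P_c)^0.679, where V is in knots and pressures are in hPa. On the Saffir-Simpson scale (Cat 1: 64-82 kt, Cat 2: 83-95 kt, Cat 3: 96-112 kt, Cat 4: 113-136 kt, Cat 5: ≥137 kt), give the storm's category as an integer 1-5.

5

ΔP = 1008 − 871 = 137 hPa.
V ≈ 5.9 × 137^0.679 = 5.9 × 28.24 ≈ 167 kt.
167 kt falls in the Category 5 band.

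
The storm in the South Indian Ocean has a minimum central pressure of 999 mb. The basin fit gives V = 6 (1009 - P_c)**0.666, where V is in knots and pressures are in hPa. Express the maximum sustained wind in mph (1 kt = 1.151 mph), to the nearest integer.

32 mph

ΔP = 1009 − 999 = 10 mb.
V ≈ 6 × 10^0.666 = 6 × 4.634 ≈ 27.807 kt.
27.807 × 1.151 ≈ 32.01 mph → 32 mph.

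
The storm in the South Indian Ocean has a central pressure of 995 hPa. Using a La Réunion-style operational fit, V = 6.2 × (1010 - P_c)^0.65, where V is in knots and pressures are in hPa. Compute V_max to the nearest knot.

ΔP = 1010 − 995 = 15 hPa.
15^0.65 ≈ 5.814.
V ≈ 6.2 × 5.814 ≈ 36.0 kt.

36 kt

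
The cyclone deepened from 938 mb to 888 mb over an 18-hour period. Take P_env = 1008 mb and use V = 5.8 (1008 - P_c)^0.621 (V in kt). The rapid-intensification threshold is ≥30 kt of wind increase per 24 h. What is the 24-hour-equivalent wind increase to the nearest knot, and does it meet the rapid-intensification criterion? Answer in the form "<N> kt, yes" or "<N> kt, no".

V₁: ΔP = 70, V ≈ 5.8 × 70^0.621 ≈ 81.14 kt.
V₂: ΔP = 120, V ≈ 5.8 × 120^0.621 ≈ 113.40 kt.
ΔV over 18 h = 32.26 kt → 24 h equivalent = 32.26 × 24/18 ≈ 43.01 kt.
43 kt ≥ 30 kt ⇒ rapid intensification.

43 kt, yes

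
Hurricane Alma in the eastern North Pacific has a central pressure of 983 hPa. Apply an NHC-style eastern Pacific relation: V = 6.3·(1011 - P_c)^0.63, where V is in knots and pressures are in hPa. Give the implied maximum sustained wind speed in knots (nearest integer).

51 kt

ΔP = 1011 − 983 = 28 hPa.
28^0.63 ≈ 8.160.
V ≈ 6.3 × 8.160 ≈ 51.4 kt.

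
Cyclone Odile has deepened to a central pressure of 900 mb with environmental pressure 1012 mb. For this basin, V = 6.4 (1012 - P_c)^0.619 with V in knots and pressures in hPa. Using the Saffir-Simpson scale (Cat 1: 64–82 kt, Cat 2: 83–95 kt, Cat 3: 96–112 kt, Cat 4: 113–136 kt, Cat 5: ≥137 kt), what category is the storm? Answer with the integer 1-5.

ΔP = 1012 − 900 = 112 mb.
V ≈ 6.4 × 112^0.619 = 6.4 × 18.56 ≈ 119 kt.
119 kt falls in the Category 4 band.

4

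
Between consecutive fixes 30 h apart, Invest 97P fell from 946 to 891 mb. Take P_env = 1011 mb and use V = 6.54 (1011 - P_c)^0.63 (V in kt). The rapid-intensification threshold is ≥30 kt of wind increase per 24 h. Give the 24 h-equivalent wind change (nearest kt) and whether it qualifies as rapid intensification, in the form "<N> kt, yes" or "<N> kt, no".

34 kt, yes

V₁: ΔP = 65, V ≈ 6.54 × 65^0.63 ≈ 90.72 kt.
V₂: ΔP = 120, V ≈ 6.54 × 120^0.63 ≈ 133.49 kt.
ΔV over 30 h = 42.77 kt → 24 h equivalent = 42.77 × 24/30 ≈ 34.22 kt.
34 kt ≥ 30 kt ⇒ rapid intensification.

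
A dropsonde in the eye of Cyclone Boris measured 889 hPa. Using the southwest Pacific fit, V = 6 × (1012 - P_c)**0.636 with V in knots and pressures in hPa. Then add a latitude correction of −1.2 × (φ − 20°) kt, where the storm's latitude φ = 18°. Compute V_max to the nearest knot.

ΔP = 1012 − 889 = 123 hPa.
123^0.636 ≈ 21.339.
V ≈ 6 × 21.339 ≈ 128.0 kt.
Latitude correction: −1.2 × (18 − 20) = 2.4 kt.
Corrected V ≈ 130.4 kt → 130 kt.

130 kt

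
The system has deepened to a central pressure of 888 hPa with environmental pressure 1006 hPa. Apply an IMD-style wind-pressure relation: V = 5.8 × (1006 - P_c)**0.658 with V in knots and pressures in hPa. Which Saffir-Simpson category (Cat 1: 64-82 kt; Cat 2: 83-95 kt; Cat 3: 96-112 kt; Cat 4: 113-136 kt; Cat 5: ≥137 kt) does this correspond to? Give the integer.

ΔP = 1006 − 888 = 118 hPa.
V ≈ 5.8 × 118^0.658 = 5.8 × 23.08 ≈ 134 kt.
134 kt falls in the Category 4 band.

4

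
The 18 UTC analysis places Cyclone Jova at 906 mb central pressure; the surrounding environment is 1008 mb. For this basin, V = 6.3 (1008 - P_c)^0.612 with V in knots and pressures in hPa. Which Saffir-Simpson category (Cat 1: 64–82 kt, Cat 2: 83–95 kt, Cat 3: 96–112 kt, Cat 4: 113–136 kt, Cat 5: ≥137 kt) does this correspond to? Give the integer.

ΔP = 1008 − 906 = 102 mb.
V ≈ 6.3 × 102^0.612 = 6.3 × 16.95 ≈ 107 kt.
107 kt falls in the Category 3 band.

3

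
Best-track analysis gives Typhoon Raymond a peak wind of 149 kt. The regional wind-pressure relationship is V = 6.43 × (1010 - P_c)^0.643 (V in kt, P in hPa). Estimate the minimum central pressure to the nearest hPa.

877 hPa

ΔP = (V / 6.43)^(1/0.643) = (149/6.43)^1.555.
149/6.43 = 23.173; 23.173^1.555 ≈ 132.69 hPa.
P_c = 1010 − 132.69 = 877.31 ≈ 877 hPa.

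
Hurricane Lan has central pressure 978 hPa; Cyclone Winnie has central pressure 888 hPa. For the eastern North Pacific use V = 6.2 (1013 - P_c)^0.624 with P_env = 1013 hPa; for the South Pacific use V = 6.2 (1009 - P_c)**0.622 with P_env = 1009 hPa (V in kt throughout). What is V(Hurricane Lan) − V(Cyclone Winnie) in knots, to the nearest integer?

Hurricane Lan: ΔP = 35; V ≈ 6.2 × 35^0.624 ≈ 57.00 kt.
Cyclone Winnie: ΔP = 121; V ≈ 6.2 × 121^0.622 ≈ 122.43 kt.
Difference ≈ 57.00 − 122.43 = -65.43 → -65 kt.

-65 kt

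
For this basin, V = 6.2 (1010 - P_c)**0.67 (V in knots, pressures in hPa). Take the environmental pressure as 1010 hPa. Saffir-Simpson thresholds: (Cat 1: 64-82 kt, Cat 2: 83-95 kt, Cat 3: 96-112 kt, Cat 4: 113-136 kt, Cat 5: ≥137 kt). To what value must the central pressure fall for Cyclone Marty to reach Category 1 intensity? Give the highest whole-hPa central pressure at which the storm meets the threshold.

977 hPa

Category 1 begins at V = 64 kt.
Required ΔP = (64/6.2)^(1/0.67) = 10.323^1.493 ≈ 32.59 hPa.
P_c ≤ 1010 − 32.59 = 977.41, so the highest integer P_c is 977 hPa.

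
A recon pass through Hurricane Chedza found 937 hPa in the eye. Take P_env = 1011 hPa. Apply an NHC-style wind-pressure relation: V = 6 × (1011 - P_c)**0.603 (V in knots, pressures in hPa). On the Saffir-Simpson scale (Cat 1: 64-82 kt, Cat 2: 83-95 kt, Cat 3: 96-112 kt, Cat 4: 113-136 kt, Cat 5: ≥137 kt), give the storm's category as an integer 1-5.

ΔP = 1011 − 937 = 74 hPa.
V ≈ 6 × 74^0.603 = 6 × 13.40 ≈ 80 kt.
80 kt falls in the Category 1 band.

1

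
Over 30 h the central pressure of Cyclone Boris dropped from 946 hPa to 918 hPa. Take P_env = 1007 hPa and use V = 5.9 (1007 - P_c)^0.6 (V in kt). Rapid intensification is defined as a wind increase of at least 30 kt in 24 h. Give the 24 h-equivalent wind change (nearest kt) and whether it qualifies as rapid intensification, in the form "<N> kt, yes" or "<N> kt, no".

14 kt, no

V₁: ΔP = 61, V ≈ 5.9 × 61^0.6 ≈ 69.51 kt.
V₂: ΔP = 89, V ≈ 5.9 × 89^0.6 ≈ 87.19 kt.
ΔV over 30 h = 17.68 kt → 24 h equivalent = 17.68 × 24/30 ≈ 14.14 kt.
14 kt < 30 kt ⇒ not rapid intensification.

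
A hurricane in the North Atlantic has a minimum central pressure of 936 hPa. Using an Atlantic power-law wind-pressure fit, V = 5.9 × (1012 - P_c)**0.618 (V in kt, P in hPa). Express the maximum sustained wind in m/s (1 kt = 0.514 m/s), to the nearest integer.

44 m/s

ΔP = 1012 − 936 = 76 hPa.
V ≈ 5.9 × 76^0.618 = 5.9 × 14.533 ≈ 85.742 kt.
85.742 × 0.514 ≈ 44.07 m/s → 44 m/s.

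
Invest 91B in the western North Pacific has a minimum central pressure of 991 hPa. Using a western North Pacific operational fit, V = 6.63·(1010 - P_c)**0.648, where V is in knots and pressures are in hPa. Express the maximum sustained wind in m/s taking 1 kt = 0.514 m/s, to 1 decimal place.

ΔP = 1010 − 991 = 19 hPa.
V ≈ 6.63 × 19^0.648 = 6.63 × 6.740 ≈ 44.683 kt.
44.683 × 0.514 ≈ 22.97 m/s → 23.0 m/s.

23.0 m/s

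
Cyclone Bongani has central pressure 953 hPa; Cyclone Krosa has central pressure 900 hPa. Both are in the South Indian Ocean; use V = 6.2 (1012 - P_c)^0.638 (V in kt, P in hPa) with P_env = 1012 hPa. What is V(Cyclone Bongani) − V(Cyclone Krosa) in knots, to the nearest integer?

-42 kt

Cyclone Bongani: ΔP = 59; V ≈ 6.2 × 59^0.638 ≈ 83.60 kt.
Cyclone Krosa: ΔP = 112; V ≈ 6.2 × 112^0.638 ≈ 125.83 kt.
Difference ≈ 83.60 − 125.83 = -42.23 → -42 kt.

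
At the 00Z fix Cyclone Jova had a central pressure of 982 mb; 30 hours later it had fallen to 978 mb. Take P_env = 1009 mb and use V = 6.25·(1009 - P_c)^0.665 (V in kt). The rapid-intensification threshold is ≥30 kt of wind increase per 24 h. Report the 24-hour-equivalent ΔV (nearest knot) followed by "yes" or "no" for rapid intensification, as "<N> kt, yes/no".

4 kt, no

V₁: ΔP = 27, V ≈ 6.25 × 27^0.665 ≈ 55.94 kt.
V₂: ΔP = 31, V ≈ 6.25 × 31^0.665 ≈ 61.32 kt.
ΔV over 30 h = 5.38 kt → 24 h equivalent = 5.38 × 24/30 ≈ 4.30 kt.
4 kt < 30 kt ⇒ not rapid intensification.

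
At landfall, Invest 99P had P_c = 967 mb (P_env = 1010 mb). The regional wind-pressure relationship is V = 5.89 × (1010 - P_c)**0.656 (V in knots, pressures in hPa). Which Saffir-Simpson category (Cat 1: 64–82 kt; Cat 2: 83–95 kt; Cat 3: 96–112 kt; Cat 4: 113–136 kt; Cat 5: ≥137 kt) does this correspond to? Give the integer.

1

ΔP = 1010 − 967 = 43 mb.
V ≈ 5.89 × 43^0.656 = 5.89 × 11.79 ≈ 69 kt.
69 kt falls in the Category 1 band.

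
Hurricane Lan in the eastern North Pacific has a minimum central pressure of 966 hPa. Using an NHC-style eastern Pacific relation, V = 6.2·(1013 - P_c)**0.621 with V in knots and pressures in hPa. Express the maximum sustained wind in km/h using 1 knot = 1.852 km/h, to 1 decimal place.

ΔP = 1013 − 966 = 47 hPa.
V ≈ 6.2 × 47^0.621 = 6.2 × 10.924 ≈ 67.727 kt.
67.727 × 1.852 ≈ 125.43 km/h → 125.4 km/h.

125.4 km/h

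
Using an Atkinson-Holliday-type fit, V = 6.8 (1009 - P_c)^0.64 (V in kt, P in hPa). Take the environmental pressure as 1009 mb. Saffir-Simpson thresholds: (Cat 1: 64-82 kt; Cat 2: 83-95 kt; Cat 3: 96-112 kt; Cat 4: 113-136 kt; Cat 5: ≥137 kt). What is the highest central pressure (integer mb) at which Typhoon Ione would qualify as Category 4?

928 mb

Category 4 begins at V = 113 kt.
Required ΔP = (113/6.8)^(1/0.64) = 16.618^1.562 ≈ 80.75 mb.
P_c ≤ 1009 − 80.75 = 928.25, so the highest integer P_c is 928 mb.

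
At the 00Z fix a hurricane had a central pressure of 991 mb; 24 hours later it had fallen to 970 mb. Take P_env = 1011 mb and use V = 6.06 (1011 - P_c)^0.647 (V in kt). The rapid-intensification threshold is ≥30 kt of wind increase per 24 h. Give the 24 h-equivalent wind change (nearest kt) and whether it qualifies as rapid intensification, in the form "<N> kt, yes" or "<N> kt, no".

V₁: ΔP = 20, V ≈ 6.06 × 20^0.647 ≈ 42.10 kt.
V₂: ΔP = 41, V ≈ 6.06 × 41^0.647 ≈ 66.98 kt.
ΔV over 24 h = 24.88 kt → 24 h equivalent = 24.88 × 24/24 ≈ 24.88 kt.
25 kt < 30 kt ⇒ not rapid intensification.

25 kt, no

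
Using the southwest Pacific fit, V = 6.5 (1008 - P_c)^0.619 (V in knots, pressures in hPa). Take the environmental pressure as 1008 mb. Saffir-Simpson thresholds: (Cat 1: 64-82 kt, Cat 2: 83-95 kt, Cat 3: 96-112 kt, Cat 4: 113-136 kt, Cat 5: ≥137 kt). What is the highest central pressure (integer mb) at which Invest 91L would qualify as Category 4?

Category 4 begins at V = 113 kt.
Required ΔP = (113/6.5)^(1/0.619) = 17.385^1.616 ≈ 100.81 mb.
P_c ≤ 1008 − 100.81 = 907.19, so the highest integer P_c is 907 mb.

907 mb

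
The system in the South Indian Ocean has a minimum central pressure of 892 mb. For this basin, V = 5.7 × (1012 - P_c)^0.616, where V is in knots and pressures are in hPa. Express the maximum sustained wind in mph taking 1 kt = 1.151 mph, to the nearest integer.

125 mph

ΔP = 1012 − 892 = 120 mb.
V ≈ 5.7 × 120^0.616 = 5.7 × 19.089 ≈ 108.805 kt.
108.805 × 1.151 ≈ 125.24 mph → 125 mph.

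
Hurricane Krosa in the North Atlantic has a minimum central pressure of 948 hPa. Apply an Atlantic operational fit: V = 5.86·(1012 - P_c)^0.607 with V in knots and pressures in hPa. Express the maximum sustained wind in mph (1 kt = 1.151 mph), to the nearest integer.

ΔP = 1012 − 948 = 64 hPa.
V ≈ 5.86 × 64^0.607 = 5.86 × 12.484 ≈ 73.156 kt.
73.156 × 1.151 ≈ 84.20 mph → 84 mph.

84 mph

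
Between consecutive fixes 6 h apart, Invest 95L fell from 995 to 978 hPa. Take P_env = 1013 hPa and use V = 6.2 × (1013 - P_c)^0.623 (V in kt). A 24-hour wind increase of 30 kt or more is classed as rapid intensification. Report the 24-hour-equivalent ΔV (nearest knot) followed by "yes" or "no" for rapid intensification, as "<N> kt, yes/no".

77 kt, yes

V₁: ΔP = 18, V ≈ 6.2 × 18^0.623 ≈ 37.53 kt.
V₂: ΔP = 35, V ≈ 6.2 × 35^0.623 ≈ 56.80 kt.
ΔV over 6 h = 19.27 kt → 24 h equivalent = 19.27 × 24/6 ≈ 77.08 kt.
77 kt ≥ 30 kt ⇒ rapid intensification.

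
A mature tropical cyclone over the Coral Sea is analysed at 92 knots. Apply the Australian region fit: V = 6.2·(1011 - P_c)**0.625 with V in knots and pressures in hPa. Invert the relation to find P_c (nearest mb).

936 mb

ΔP = (V / 6.2)^(1/0.625) = (92/6.2)^1.600.
92/6.2 = 14.839; 14.839^1.600 ≈ 74.86 mb.
P_c = 1011 − 74.86 = 936.14 ≈ 936 mb.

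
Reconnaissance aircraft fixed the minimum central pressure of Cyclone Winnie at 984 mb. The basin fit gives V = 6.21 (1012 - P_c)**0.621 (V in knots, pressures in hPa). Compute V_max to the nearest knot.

ΔP = 1012 − 984 = 28 mb.
28^0.621 ≈ 7.919.
V ≈ 6.21 × 7.919 ≈ 49.2 kt.

49 kt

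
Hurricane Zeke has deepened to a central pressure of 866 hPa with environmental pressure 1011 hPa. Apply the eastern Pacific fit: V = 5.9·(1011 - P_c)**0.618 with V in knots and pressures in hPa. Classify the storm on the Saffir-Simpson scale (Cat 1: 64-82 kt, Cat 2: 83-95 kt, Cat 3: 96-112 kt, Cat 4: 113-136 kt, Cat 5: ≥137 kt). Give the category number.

4

ΔP = 1011 − 866 = 145 hPa.
V ≈ 5.9 × 145^0.618 = 5.9 × 21.66 ≈ 128 kt.
128 kt falls in the Category 4 band.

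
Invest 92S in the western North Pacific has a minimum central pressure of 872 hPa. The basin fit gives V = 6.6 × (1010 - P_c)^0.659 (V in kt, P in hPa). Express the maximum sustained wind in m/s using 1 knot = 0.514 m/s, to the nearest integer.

ΔP = 1010 − 872 = 138 hPa.
V ≈ 6.6 × 138^0.659 = 6.6 × 25.715 ≈ 169.717 kt.
169.717 × 0.514 ≈ 87.23 m/s → 87 m/s.

87 m/s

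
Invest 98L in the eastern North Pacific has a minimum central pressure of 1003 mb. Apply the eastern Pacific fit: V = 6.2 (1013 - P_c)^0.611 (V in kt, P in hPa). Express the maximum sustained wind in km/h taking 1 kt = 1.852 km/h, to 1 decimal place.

46.9 km/h

ΔP = 1013 − 1003 = 10 mb.
V ≈ 6.2 × 10^0.611 = 6.2 × 4.083 ≈ 25.316 kt.
25.316 × 1.852 ≈ 46.88 km/h → 46.9 km/h.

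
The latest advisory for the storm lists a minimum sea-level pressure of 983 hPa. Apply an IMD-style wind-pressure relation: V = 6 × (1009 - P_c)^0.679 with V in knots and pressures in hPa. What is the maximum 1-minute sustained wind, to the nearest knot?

55 kt

ΔP = 1009 − 983 = 26 hPa.
26^0.679 ≈ 9.136.
V ≈ 6 × 9.136 ≈ 54.8 kt.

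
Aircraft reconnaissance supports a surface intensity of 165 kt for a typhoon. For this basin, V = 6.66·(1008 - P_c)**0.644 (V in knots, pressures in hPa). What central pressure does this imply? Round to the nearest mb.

ΔP = (V / 6.66)^(1/0.644) = (165/6.66)^1.553.
165/6.66 = 24.775; 24.775^1.553 ≈ 146.09 mb.
P_c = 1008 − 146.09 = 861.91 ≈ 862 mb.

862 mb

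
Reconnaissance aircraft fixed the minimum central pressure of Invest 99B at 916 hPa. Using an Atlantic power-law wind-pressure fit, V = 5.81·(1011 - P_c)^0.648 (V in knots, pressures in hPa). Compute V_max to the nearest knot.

111 kt

ΔP = 1011 − 916 = 95 hPa.
95^0.648 ≈ 19.123.
V ≈ 5.81 × 19.123 ≈ 111.1 kt.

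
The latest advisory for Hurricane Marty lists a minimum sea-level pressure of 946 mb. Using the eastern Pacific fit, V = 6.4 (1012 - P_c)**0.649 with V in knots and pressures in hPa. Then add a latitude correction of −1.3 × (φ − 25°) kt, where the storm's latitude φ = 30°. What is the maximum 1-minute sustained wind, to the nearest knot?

91 kt

ΔP = 1012 − 946 = 66 mb.
66^0.649 ≈ 15.166.
V ≈ 6.4 × 15.166 ≈ 97.1 kt.
Latitude correction: −1.3 × (30 − 25) = -6.5 kt.
Corrected V ≈ 90.6 kt → 91 kt.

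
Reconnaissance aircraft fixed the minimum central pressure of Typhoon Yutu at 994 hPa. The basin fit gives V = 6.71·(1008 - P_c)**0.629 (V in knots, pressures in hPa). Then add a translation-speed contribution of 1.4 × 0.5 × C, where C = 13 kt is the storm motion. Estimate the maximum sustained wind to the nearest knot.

ΔP = 1008 − 994 = 14 hPa.
14^0.629 ≈ 5.259.
V ≈ 6.71 × 5.259 ≈ 35.3 kt.
Translation term: 1.4 × 0.5 × 13 = 9.1 kt.
Corrected V ≈ 44.4 kt → 44 kt.

44 kt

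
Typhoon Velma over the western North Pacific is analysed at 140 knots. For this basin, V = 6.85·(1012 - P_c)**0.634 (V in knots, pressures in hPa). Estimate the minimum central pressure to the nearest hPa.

895 hPa

ΔP = (V / 6.85)^(1/0.634) = (140/6.85)^1.577.
140/6.85 = 20.438; 20.438^1.577 ≈ 116.66 hPa.
P_c = 1012 − 116.66 = 895.34 ≈ 895 hPa.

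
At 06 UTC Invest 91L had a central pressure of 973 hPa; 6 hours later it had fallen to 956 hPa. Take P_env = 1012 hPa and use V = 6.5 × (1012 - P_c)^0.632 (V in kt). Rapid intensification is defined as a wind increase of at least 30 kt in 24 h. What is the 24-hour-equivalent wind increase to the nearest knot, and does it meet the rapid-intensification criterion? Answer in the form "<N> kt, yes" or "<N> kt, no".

68 kt, yes

V₁: ΔP = 39, V ≈ 6.5 × 39^0.632 ≈ 65.84 kt.
V₂: ΔP = 56, V ≈ 6.5 × 56^0.632 ≈ 82.75 kt.
ΔV over 6 h = 16.91 kt → 24 h equivalent = 16.91 × 24/6 ≈ 67.64 kt.
68 kt ≥ 30 kt ⇒ rapid intensification.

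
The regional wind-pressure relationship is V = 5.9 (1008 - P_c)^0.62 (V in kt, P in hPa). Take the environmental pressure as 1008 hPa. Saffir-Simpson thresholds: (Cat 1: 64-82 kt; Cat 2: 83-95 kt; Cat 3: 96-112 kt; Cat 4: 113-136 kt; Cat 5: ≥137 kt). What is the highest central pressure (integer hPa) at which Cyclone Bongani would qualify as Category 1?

961 hPa

Category 1 begins at V = 64 kt.
Required ΔP = (64/5.9)^(1/0.62) = 10.847^1.613 ≈ 46.76 hPa.
P_c ≤ 1008 − 46.76 = 961.24, so the highest integer P_c is 961 hPa.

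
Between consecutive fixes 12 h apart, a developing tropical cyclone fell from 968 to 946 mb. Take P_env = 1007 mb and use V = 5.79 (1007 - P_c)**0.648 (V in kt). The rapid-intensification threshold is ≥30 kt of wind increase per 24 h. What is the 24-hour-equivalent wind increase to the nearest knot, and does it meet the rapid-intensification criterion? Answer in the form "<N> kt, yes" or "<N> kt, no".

42 kt, yes

V₁: ΔP = 39, V ≈ 5.79 × 39^0.648 ≈ 62.19 kt.
V₂: ΔP = 61, V ≈ 5.79 × 61^0.648 ≈ 83.09 kt.
ΔV over 12 h = 20.90 kt → 24 h equivalent = 20.90 × 24/12 ≈ 41.80 kt.
42 kt ≥ 30 kt ⇒ rapid intensification.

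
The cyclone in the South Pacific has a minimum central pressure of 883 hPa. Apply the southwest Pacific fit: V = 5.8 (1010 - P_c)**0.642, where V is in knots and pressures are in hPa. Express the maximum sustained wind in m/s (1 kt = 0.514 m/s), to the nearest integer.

67 m/s

ΔP = 1010 − 883 = 127 hPa.
V ≈ 5.8 × 127^0.642 = 5.8 × 22.420 ≈ 130.038 kt.
130.038 × 0.514 ≈ 66.84 m/s → 67 m/s.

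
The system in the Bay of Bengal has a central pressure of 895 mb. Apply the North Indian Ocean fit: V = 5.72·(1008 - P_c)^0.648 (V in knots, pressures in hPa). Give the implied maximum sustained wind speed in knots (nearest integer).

ΔP = 1008 − 895 = 113 mb.
113^0.648 ≈ 21.399.
V ≈ 5.72 × 21.399 ≈ 122.4 kt.

122 kt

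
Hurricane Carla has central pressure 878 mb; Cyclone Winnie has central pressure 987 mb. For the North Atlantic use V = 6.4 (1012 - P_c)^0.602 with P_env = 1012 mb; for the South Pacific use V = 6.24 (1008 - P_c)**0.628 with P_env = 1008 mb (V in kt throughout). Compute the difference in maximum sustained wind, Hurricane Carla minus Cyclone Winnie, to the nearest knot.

Hurricane Carla: ΔP = 134; V ≈ 6.4 × 134^0.602 ≈ 122.09 kt.
Cyclone Winnie: ΔP = 21; V ≈ 6.24 × 21^0.628 ≈ 42.22 kt.
Difference ≈ 122.09 − 42.22 = 79.87 → 80 kt.

80 kt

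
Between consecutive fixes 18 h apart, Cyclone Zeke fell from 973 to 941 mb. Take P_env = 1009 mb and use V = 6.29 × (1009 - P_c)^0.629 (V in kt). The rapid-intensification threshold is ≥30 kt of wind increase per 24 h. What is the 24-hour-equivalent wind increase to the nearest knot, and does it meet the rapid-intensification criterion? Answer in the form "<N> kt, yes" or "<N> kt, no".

39 kt, yes

V₁: ΔP = 36, V ≈ 6.29 × 36^0.629 ≈ 59.92 kt.
V₂: ΔP = 68, V ≈ 6.29 × 68^0.629 ≈ 89.39 kt.
ΔV over 18 h = 29.47 kt → 24 h equivalent = 29.47 × 24/18 ≈ 39.29 kt.
39 kt ≥ 30 kt ⇒ rapid intensification.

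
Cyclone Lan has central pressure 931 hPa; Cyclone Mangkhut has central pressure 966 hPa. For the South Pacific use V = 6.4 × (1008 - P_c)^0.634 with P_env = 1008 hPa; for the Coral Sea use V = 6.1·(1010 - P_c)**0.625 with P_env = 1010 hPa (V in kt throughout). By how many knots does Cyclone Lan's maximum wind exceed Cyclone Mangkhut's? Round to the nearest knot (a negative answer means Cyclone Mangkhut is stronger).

Cyclone Lan: ΔP = 77; V ≈ 6.4 × 77^0.634 ≈ 100.51 kt.
Cyclone Mangkhut: ΔP = 44; V ≈ 6.1 × 44^0.625 ≈ 64.94 kt.
Difference ≈ 100.51 − 64.94 = 35.57 → 36 kt.

36 kt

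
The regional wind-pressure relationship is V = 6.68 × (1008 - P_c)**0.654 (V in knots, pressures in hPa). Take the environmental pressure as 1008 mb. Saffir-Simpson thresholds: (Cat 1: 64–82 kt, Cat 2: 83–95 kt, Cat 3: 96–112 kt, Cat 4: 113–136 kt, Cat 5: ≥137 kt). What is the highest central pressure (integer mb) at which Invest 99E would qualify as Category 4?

Category 4 begins at V = 113 kt.
Required ΔP = (113/6.68)^(1/0.654) = 16.916^1.529 ≈ 75.53 mb.
P_c ≤ 1008 − 75.53 = 932.47, so the highest integer P_c is 932 mb.

932 mb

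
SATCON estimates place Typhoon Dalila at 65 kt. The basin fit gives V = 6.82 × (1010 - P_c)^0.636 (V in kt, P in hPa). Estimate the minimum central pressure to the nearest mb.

975 mb

ΔP = (V / 6.82)^(1/0.636) = (65/6.82)^1.572.
65/6.82 = 9.531; 9.531^1.572 ≈ 34.63 mb.
P_c = 1010 − 34.63 = 975.37 ≈ 975 mb.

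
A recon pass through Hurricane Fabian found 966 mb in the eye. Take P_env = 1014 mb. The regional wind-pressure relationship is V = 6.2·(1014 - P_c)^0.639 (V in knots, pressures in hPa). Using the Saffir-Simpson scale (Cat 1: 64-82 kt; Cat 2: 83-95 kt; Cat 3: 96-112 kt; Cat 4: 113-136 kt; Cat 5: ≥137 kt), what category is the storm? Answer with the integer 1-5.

1

ΔP = 1014 − 966 = 48 mb.
V ≈ 6.2 × 48^0.639 = 6.2 × 11.87 ≈ 74 kt.
74 kt falls in the Category 1 band.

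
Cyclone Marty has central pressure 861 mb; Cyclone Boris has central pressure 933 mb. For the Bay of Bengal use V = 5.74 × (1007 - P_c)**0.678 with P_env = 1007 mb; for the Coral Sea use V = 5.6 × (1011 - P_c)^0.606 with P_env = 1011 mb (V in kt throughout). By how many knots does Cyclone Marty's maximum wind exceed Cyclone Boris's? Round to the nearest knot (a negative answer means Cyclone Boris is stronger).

Cyclone Marty: ΔP = 146; V ≈ 5.74 × 146^0.678 ≈ 168.40 kt.
Cyclone Boris: ΔP = 78; V ≈ 5.6 × 78^0.606 ≈ 78.49 kt.
Difference ≈ 168.40 − 78.49 = 89.91 → 90 kt.

90 kt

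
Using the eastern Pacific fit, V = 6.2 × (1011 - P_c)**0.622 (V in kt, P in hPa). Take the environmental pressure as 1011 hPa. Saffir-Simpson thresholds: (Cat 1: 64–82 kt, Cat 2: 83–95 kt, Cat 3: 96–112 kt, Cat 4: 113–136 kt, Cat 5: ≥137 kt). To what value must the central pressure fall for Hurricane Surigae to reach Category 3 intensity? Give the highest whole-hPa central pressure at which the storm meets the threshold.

929 hPa

Category 3 begins at V = 96 kt.
Required ΔP = (96/6.2)^(1/0.622) = 15.484^1.608 ≈ 81.84 hPa.
P_c ≤ 1011 − 81.84 = 929.16, so the highest integer P_c is 929 hPa.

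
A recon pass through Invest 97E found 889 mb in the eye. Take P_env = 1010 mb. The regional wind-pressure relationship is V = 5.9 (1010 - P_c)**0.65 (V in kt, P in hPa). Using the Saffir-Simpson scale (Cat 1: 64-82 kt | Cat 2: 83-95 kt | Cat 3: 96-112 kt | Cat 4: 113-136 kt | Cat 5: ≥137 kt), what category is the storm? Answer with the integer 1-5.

4

ΔP = 1010 − 889 = 121 mb.
V ≈ 5.9 × 121^0.65 = 5.9 × 22.58 ≈ 133 kt.
133 kt falls in the Category 4 band.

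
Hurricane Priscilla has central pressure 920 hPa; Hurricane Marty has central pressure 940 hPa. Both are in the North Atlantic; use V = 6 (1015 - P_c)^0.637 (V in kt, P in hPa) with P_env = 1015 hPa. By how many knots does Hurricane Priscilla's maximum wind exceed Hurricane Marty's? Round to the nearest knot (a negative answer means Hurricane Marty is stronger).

Hurricane Priscilla: ΔP = 95; V ≈ 6 × 95^0.637 ≈ 109.13 kt.
Hurricane Marty: ΔP = 75; V ≈ 6 × 75^0.637 ≈ 93.88 kt.
Difference ≈ 109.13 − 93.88 = 15.25 → 15 kt.

15 kt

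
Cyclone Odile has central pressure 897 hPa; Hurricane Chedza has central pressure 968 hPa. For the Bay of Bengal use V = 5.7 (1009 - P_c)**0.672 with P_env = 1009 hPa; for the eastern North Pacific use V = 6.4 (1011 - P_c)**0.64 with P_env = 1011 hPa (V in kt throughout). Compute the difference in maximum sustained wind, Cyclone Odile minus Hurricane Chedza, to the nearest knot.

Cyclone Odile: ΔP = 112; V ≈ 5.7 × 112^0.672 ≈ 135.82 kt.
Hurricane Chedza: ΔP = 43; V ≈ 6.4 × 43^0.64 ≈ 71.06 kt.
Difference ≈ 135.82 − 71.06 = 64.76 → 65 kt.

65 kt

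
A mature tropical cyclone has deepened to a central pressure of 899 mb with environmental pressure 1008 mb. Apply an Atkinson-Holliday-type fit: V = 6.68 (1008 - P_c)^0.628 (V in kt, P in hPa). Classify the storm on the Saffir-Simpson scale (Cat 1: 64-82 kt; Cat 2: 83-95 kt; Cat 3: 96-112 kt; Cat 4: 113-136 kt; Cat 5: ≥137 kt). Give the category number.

4

ΔP = 1008 − 899 = 109 mb.
V ≈ 6.68 × 109^0.628 = 6.68 × 19.03 ≈ 127 kt.
127 kt falls in the Category 4 band.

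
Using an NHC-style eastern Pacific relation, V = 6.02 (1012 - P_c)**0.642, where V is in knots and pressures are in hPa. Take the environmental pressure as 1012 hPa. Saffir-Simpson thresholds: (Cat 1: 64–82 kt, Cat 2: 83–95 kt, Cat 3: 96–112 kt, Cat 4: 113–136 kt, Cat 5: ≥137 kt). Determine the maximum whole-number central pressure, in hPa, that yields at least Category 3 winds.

Category 3 begins at V = 96 kt.
Required ΔP = (96/6.02)^(1/0.642) = 15.947^1.558 ≈ 74.70 hPa.
P_c ≤ 1012 − 74.70 = 937.30, so the highest integer P_c is 937 hPa.

937 hPa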